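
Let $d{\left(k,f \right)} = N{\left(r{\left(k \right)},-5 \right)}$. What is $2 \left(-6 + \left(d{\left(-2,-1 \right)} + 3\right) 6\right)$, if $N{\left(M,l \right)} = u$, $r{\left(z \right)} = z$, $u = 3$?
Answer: $60$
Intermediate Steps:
$N{\left(M,l \right)} = 3$
$d{\left(k,f \right)} = 3$
$2 \left(-6 + \left(d{\left(-2,-1 \right)} + 3\right) 6\right) = 2 \left(-6 + \left(3 + 3\right) 6\right) = 2 \left(-6 + 6 \cdot 6\right) = 2 \left(-6 + 36\right) = 2 \cdot 30 = 60$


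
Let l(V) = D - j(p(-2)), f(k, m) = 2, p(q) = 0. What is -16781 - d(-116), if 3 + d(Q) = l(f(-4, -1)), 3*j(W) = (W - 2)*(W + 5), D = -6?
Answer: -50326/3 ≈ -16775.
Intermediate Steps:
j(W) = (-2 + W)*(5 + W)/3 (j(W) = ((W - 2)*(W + 5))/3 = ((-2 + W)*(5 + W))/3 = (-2 + W)*(5 + W)/3)
l(V) = -8/3 (l(V) = -6 - (-10/3 + 0 + (⅓)*0²) = -6 - (-10/3 + 0 + (⅓)*0) = -6 - (-10/3 + 0 + 0) = -6 - 1*(-10/3) = -6 + 10/3 = -8/3)
d(Q) = -17/3 (d(Q) = -3 - 8/3 = -17/3)
-16781 - d(-116) = -16781 - 1*(-17/3) = -16781 + 17/3 = -50326/3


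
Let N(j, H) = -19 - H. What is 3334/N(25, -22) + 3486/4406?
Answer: 7350031/6609 ≈ 1112.1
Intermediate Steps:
3334/N(25, -22) + 3486/4406 = 3334/(-19 - 1*(-22)) + 3486/4406 = 3334/(-19 + 22) + 3486*(1/4406) = 3334/3 + 1743/2203 = 7350031/6609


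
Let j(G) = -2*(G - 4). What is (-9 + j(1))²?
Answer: 9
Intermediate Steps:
j(G) = 8 - 2*G (j(G) = -2*(-4 + G) = 8 - 2*G)
(-9 + j(1))² = (-9 + (8 - 2*1))² = (-9 + (8 - 2))² = (-9 + 6)² = (-3)² = 9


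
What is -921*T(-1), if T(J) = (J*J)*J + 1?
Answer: 0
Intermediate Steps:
T(J) = 1 + J**3 (T(J) = J**2*J + 1 = J**3 + 1 = 1 + J**3)
-921*T(-1) = -921*(1 + (-1)**3) = -921*(1 - 1) = -921*0 = 0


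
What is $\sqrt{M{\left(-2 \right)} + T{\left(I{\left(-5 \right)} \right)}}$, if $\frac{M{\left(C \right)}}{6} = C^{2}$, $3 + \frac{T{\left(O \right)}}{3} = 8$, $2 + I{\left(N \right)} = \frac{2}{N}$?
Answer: $\sqrt{39} \approx 6.245$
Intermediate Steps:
$I{\left(N \right)} = -2 + \frac{2}{N}$
$T{\left(O \right)} = 15$ ($T{\left(O \right)} = -9 + 3 \cdot 8 = -9 + 24 = 15$)
$M{\left(C \right)} = 6 C^{2}$
$\sqrt{M{\left(-2 \right)} + T{\left(I{\left(-5 \right)} \right)}} = \sqrt{6 \left(-2\right)^{2} + 15} = \sqrt{6 \cdot 4 + 15} = \sqrt{24 + 15} = \sqrt{39}$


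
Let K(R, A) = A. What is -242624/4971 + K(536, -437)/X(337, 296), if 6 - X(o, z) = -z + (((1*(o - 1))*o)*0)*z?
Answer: -75444775/1501242 ≈ -50.255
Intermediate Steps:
X(o, z) = 6 + z (X(o, z) = 6 - (-z + (((1*(o - 1))*o)*0)*z) = 6 - (-z + (((1*(-1 + o))*o)*0)*z) = 6 - (-z + (((-1 + o)*o)*0)*z) = 6 - (-z + ((o*(-1 + o))*0)*z) = 6 - (-z + 0*z) = 6 - (-z + 0) = 6 - (-1)*z = 6 + z)
-242624/4971 + K(536, -437)/X(337, 296) = -242624/4971 - 437/(6 + 296) = -242624*1/4971 - 437/302 = -242624/4971 - 437*1/302 = -242624/4971 - 437/302 = -75444775/1501242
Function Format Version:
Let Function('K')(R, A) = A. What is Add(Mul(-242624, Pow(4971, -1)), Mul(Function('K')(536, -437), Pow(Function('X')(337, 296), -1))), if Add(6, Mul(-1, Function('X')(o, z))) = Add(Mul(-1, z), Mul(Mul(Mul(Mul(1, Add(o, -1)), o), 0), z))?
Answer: Rational(-75444775, 1501242) ≈ -50.255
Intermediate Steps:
Function('X')(o, z) = Add(6, z) (Function('X')(o, z) = Add(6, Mul(-1, Add(Mul(-1, z), Mul(Mul(Mul(Mul(1, Add(o, -1)), o), 0), z)))) = Add(6, Mul(-1, Add(Mul(-1, z), Mul(Mul(Mul(Mul(1, Add(-1, o)), o), 0), z)))) = Add(6, Mul(-1, Add(Mul(-1, z), Mul(Mul(Mul(Add(-1, o), o), 0), z)))) = Add(6, Mul(-1, Add(Mul(-1, z), Mul(Mul(Mul(o, Add(-1, o)), 0), z)))) = Add(6, Mul(-1, Add(Mul(-1, z), Mul(0, z)))) = Add(6, Mul(-1, Add(Mul(-1, z), 0))) = Add(6, Mul(-1, Mul(-1, z))) = Add(6, z))
Add(Mul(-242624, Pow(4971, -1)), Mul(Function('K')(536, -437), Pow(Function('X')(337, 296), -1))) = Add(Mul(-242624, Pow(4971, -1)), Mul(-437, Pow(Add(6, 296), -1))) = Add(Mul(-242624, Rational(1, 4971)), Mul(-437, Pow(302, -1))) = Add(Rational(-242624, 4971), Mul(-437, Rational(1, 302))) = Add(Rational(-242624, 4971), Rational(-437, 302)) = Rational(-75444775, 1501242)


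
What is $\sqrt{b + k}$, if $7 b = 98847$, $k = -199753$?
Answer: $4 i \sqrt{11602} \approx 430.85 i$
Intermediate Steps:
$b = 14121$ ($b = \frac{1}{7} \cdot 98847 = 14121$)
$\sqrt{b + k} = \sqrt{14121 - 199753} = \sqrt{-185632} = 4 i \sqrt{11602}$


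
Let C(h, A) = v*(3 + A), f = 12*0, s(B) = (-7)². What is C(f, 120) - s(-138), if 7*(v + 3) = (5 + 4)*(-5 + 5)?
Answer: -418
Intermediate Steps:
s(B) = 49
v = -3 (v = -3 + ((5 + 4)*(-5 + 5))/7 = -3 + (9*0)/7 = -3 + (⅐)*0 = -3 + 0 = -3)
f = 0
C(h, A) = -9 - 3*A (C(h, A) = -3*(3 + A) = -9 - 3*A)
C(f, 120) - s(-138) = (-9 - 3*120) - 1*49 = (-9 - 360) - 49 = -369 - 49 = -418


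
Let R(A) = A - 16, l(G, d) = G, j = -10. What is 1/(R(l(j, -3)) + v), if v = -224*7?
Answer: -1/1594 ≈ -0.00062735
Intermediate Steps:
R(A) = -16 + A
v = -1568
1/(R(l(j, -3)) + v) = 1/((-16 - 10) - 1568) = 1/(-26 - 1568) = 1/(-1594) = -1/1594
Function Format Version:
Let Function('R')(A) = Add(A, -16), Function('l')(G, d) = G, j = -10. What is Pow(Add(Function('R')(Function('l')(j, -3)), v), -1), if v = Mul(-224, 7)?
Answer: Rational(-1, 1594) ≈ -0.00062735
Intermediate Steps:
Function('R')(A) = Add(-16, A)
v = -1568
Pow(Add(Function('R')(Function('l')(j, -3)), v), -1) = Pow(Add(Add(-16, -10), -1568), -1) = Pow(Add(-26, -1568), -1) = Pow(-1594, -1) = Rational(-1, 1594)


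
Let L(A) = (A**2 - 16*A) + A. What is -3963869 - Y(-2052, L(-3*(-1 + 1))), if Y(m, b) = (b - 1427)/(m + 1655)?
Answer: -1573657420/397 ≈ -3.9639e+6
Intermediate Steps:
L(A) = A**2 - 15*A
Y(m, b) = (-1427 + b)/(1655 + m)
-3963869 - Y(-2052, L(-3*(-1 + 1))) = -3963869 - (-1427 + (-3*(-1 + 1))*(-15 - 3*(-1 + 1)))/(1655 - 2052) = -3963869 - (-1427 + (-3*0)*(-15 - 3*0))/(-397) = -3963869 - (-1)*(-1427 + 0*(-15 + 0))/397 = -3963869 - (-1)*(-1427 + 0*(-15))/397 = -3963869 - (-1)*(-1427 + 0)/397 = -3963869 - (-1)*(-1427)/397 = -3963869 - 1*1427/397 = -3963869 - 1427/397 = -1573657420/397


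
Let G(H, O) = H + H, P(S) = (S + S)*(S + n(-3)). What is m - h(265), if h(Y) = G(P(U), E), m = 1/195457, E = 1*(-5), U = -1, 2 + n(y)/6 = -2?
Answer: -19545699/195457 ≈ -100.00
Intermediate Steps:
n(y) = -24 (n(y) = -12 + 6*(-2) = -12 - 12 = -24)
P(S) = 2*S*(-24 + S) (P(S) = (S + S)*(S - 24) = (2*S)*(-24 + S) = 2*S*(-24 + S))
E = -5
m = 1/195457 ≈ 5.1162e-6
G(H, O) = 2*H
h(Y) = 100 (h(Y) = 2*(2*(-1)*(-24 - 1)) = 2*(2*(-1)*(-25)) = 2*50 = 100)
m - h(265) = 1/195457 - 1*100 = 1/195457 - 100 = -19545699/195457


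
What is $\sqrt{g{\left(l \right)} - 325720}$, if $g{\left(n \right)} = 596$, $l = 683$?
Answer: $2 i \sqrt{81281} \approx 570.2 i$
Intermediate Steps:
$\sqrt{g{\left(l \right)} - 325720} = \sqrt{596 - 325720} = \sqrt{-325124} = 2 i \sqrt{81281}$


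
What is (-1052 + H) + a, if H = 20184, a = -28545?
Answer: -9413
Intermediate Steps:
(-1052 + H) + a = (-1052 + 20184) - 28545 = 19132 - 28545 = -9413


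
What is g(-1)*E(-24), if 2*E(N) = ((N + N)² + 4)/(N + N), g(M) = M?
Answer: 577/24 ≈ 24.042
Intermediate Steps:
E(N) = (4 + 4*N²)/(4*N) (E(N) = (((N + N)² + 4)/(N + N))/2 = (((2*N)² + 4)/((2*N)))/2 = ((4*N² + 4)*(1/(2*N)))/2 = ((4 + 4*N²)*(1/(2*N)))/2 = ((4 + 4*N²)/(2*N))/2 = (4 + 4*N²)/(4*N))
g(-1)*E(-24) = -(-24 + 1/(-24)) = -(-24 - 1/24) = -1*(-577/24) = 577/24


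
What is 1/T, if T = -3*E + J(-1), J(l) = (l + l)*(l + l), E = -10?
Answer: 1/34 ≈ 0.029412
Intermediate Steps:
J(l) = 4*l**2 (J(l) = (2*l)*(2*l) = 4*l**2)
T = 34 (T = -3*(-10) + 4*(-1)**2 = 30 + 4*1 = 30 + 4 = 34)
1/T = 1/34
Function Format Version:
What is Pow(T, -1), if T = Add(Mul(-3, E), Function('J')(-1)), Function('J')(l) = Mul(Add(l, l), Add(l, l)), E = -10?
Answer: Rational(1, 34) ≈ 0.029412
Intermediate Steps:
Function('J')(l) = Mul(4, Pow(l, 2)) (Function('J')(l) = Mul(Mul(2, l), Mul(2, l)) = Mul(4, Pow(l, 2)))
T = 34 (T = Add(Mul(-3, -10), Mul(4, Pow(-1, 2))) = Add(30, Mul(4, 1)) = Add(30, 4) = 34)
Pow(T, -1) = Pow(34, -1) = Rational(1, 34)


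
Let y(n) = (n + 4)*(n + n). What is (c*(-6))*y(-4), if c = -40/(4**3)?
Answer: 0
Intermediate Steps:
y(n) = 2*n*(4 + n) (y(n) = (4 + n)*(2*n) = 2*n*(4 + n))
c = -5/8 (c = -40/64 = -40*1/64 = -5/8 ≈ -0.62500)
(c*(-6))*y(-4) = (-5/8*(-6))*(2*(-4)*(4 - 4)) = 15*(2*(-4)*0)/4 = (15/4)*0 = 0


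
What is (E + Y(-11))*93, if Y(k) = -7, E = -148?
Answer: -14415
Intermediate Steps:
(E + Y(-11))*93 = (-148 - 7)*93 = -155*93 = -14415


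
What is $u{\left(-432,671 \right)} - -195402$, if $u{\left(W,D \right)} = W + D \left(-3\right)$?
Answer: $192957$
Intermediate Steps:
$u{\left(W,D \right)} = W - 3 D$
$u{\left(-432,671 \right)} - -195402 = \left(-432 - 2013\right) - -195402 = \left(-432 - 2013\right) + 195402 = -2445 + 195402 = 192957$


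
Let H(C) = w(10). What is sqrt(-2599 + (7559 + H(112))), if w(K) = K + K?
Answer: 2*sqrt(1245) ≈ 70.569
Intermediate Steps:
w(K) = 2*K
H(C) = 20 (H(C) = 2*10 = 20)
sqrt(-2599 + (7559 + H(112))) = sqrt(-2599 + (7559 + 20)) = sqrt(-2599 + 7579) = sqrt(4980) = 2*sqrt(1245)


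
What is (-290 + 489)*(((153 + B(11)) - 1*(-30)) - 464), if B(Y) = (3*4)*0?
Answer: -55919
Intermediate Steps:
B(Y) = 0 (B(Y) = 12*0 = 0)
(-290 + 489)*(((153 + B(11)) - 1*(-30)) - 464) = (-290 + 489)*(((153 + 0) - 1*(-30)) - 464) = 199*((153 + 30) - 464) = 199*(183 - 464) = 199*(-281) = -55919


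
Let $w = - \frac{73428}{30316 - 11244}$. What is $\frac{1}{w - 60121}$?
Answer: $- \frac{4768}{286675285} \approx -1.6632 \cdot 10^{-5}$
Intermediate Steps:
$w = - \frac{18357}{4768}$ ($w = - \frac{73428}{30316 - 11244} = - \frac{73428}{19072} = \left(-73428\right) \frac{1}{19072} = - \frac{18357}{4768} \approx -3.85$)
$\frac{1}{w - 60121} = \frac{1}{- \frac{18357}{4768} - 60121} = \frac{1}{- \frac{286675285}{4768}} = - \frac{4768}{286675285}$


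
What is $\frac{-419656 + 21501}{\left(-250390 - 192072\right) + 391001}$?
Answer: $\frac{398155}{51461} \approx 7.737$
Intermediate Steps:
$\frac{-419656 + 21501}{\left(-250390 - 192072\right) + 391001} = - \frac{398155}{-442462 + 391001} = - \frac{398155}{-51461} = \left(-398155\right) \left(- \frac{1}{51461}\right) = \frac{398155}{51461}$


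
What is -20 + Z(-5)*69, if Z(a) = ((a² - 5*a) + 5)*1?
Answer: 3775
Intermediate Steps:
Z(a) = 5 + a² - 5*a (Z(a) = (5 + a² - 5*a)*1 = 5 + a² - 5*a)
-20 + Z(-5)*69 = -20 + (5 + (-5)² - 5*(-5))*69 = -20 + (5 + 25 + 25)*69 = -20 + 55*69 = -20 + 3795 = 3775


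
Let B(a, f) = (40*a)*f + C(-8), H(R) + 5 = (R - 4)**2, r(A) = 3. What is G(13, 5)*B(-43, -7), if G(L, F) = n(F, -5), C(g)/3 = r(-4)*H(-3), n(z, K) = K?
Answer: -62180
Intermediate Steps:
H(R) = -5 + (-4 + R)**2 (H(R) = -5 + (R - 4)**2 = -5 + (-4 + R)**2)
C(g) = 396 (C(g) = 3*(3*(-5 + (-4 - 3)**2)) = 3*(3*(-5 + (-7)**2)) = 3*(3*(-5 + 49)) = 3*(3*44) = 3*132 = 396)
B(a, f) = 396 + 40*a*f (B(a, f) = (40*a)*f + 396 = 40*a*f + 396 = 396 + 40*a*f)
G(L, F) = -5
G(13, 5)*B(-43, -7) = -5*(396 + 40*(-43)*(-7)) = -5*(396 + 12040) = -5*12436 = -62180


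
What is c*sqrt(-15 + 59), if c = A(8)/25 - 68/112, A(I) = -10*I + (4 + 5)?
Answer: -2413*sqrt(11)/350 ≈ -22.866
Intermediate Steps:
A(I) = 9 - 10*I (A(I) = -10*I + 9 = 9 - 10*I)
c = -2413/700 (c = (9 - 10*8)/25 - 68/112 = (9 - 80)*(1/25) - 68*1/112 = -71*1/25 - 17/28 = -71/25 - 17/28 = -2413/700 ≈ -3.4471)
c*sqrt(-15 + 59) = -2413*sqrt(-15 + 59)/700 = -2413*sqrt(11)/350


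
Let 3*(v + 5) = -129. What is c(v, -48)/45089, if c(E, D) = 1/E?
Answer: -1/2164272 ≈ -4.6205e-7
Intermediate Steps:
v = -48 (v = -5 + (1/3)*(-129) = -5 - 43 = -48)
c(v, -48)/45089 = 1/(-48*45089) = -1/48*1/45089 = -1/2164272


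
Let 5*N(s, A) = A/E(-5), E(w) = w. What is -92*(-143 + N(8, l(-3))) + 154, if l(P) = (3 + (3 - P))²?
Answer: 340202/25 ≈ 13608.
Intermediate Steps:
l(P) = (6 - P)²
N(s, A) = -A/25 (N(s, A) = (A/(-5))/5 = (A*(-⅕))/5 = (-A/5)/5 = -A/25)
-92*(-143 + N(8, l(-3))) + 154 = -92*(-143 - (-6 - 3)²/25) + 154 = -92*(-143 - 1/25*(-9)²) + 154 = -92*(-143 - 1/25*81) + 154 = -92*(-143 - 81/25) + 154 = -92*(-3656/25) + 154 = 336352/25 + 154 = 340202/25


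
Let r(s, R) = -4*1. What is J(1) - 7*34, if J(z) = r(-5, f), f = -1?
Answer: -242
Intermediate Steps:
r(s, R) = -4
J(z) = -4
J(1) - 7*34 = -4 - 7*34 = -4 - 238 = -242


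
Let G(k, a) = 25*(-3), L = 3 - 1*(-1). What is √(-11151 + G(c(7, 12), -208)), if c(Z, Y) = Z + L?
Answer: I*√11226 ≈ 105.95*I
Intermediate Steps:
L = 4 (L = 3 + 1 = 4)
c(Z, Y) = 4 + Z (c(Z, Y) = Z + 4 = 4 + Z)
G(k, a) = -75
√(-11151 + G(c(7, 12), -208)) = √(-11151 - 75) = √(-11226) = I*√11226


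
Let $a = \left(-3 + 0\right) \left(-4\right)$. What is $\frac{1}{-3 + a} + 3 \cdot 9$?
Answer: $\frac{244}{9} \approx 27.111$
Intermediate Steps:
$a = 12$ ($a = \left(-3\right) \left(-4\right) = 12$)
$\frac{1}{-3 + a} + 3 \cdot 9 = \frac{1}{-3 + 12} + 3 \cdot 9 = \frac{1}{9} + 27 = \frac{244}{9}$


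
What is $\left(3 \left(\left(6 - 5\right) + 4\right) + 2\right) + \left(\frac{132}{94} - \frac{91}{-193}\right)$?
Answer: $\frac{171222}{9071} \approx 18.876$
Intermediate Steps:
$\left(3 \left(\left(6 - 5\right) + 4\right) + 2\right) + \left(\frac{132}{94} - \frac{91}{-193}\right) = \left(3 \left(1 + 4\right) + 2\right) + \left(132 \cdot \frac{1}{94} - - \frac{91}{193}\right) = \left(3 \cdot 5 + 2\right) + \left(\frac{66}{47} + \frac{91}{193}\right) = \left(15 + 2\right) + \frac{17015}{9071} = 17 + \frac{17015}{9071} = \frac{171222}{9071}$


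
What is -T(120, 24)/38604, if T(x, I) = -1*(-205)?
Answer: -205/38604 ≈ -0.0053103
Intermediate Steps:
T(x, I) = 205
-T(120, 24)/38604 = -205/38604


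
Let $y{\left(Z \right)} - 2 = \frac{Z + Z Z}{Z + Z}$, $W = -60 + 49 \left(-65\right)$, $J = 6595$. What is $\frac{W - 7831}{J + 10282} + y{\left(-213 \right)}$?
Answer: $- \frac{1766284}{16877} \approx -104.66$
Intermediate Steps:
$W = -3245$ ($W = -60 - 3185 = -3245$)
$y{\left(Z \right)} = 2 + \frac{Z + Z^{2}}{2 Z}$ ($y{\left(Z \right)} = 2 + \frac{Z + Z Z}{Z + Z} = 2 + \frac{Z + Z^{2}}{2 Z}$)
$\frac{W - 7831}{J + 10282} + y{\left(-213 \right)} = \frac{-3245 - 7831}{6595 + 10282} + \left(\frac{5}{2} + \frac{1}{2} \left(-213\right)\right) = - \frac{11076}{16877} + \left(\frac{5}{2} - \frac{213}{2}\right) = \left(-11076\right) \frac{1}{16877} - 104 = - \frac{11076}{16877} - 104 = - \frac{1766284}{16877}$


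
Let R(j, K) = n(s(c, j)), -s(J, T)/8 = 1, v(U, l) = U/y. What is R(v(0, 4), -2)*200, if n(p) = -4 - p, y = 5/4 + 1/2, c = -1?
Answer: 800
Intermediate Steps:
y = 7/4 (y = 5*(1/4) + 1*(1/2) = 5/4 + 1/2 = 7/4 ≈ 1.7500)
v(U, l) = 4*U/7 (v(U, l) = U/(7/4) = U*(4/7) = 4*U/7)
s(J, T) = -8 (s(J, T) = -8*1 = -8)
R(j, K) = 4 (R(j, K) = -4 - 1*(-8) = -4 + 8 = 4)
R(v(0, 4), -2)*200 = 4*200 = 800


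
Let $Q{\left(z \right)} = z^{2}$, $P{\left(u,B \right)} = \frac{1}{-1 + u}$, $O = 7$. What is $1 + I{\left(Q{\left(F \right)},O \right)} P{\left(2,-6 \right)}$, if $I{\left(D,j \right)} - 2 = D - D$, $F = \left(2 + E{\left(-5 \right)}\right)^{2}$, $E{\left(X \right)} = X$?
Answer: $3$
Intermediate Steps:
$F = 9$ ($F = \left(2 - 5\right)^{2} = \left(-3\right)^{2} = 9$)
$I{\left(D,j \right)} = 2$ ($I{\left(D,j \right)} = 2 + \left(D - D\right) = 2 + 0 = 2$)
$1 + I{\left(Q{\left(F \right)},O \right)} P{\left(2,-6 \right)} = 1 + \frac{2}{-1 + 2} = 1 + \frac{2}{1} = 1 + 2 \cdot 1 = 1 + 2 = 3$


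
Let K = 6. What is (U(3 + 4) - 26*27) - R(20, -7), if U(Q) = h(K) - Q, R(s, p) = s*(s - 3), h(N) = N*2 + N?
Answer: -1031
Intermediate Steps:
h(N) = 3*N (h(N) = 2*N + N = 3*N)
R(s, p) = s*(-3 + s)
U(Q) = 18 - Q (U(Q) = 3*6 - Q = 18 - Q)
(U(3 + 4) - 26*27) - R(20, -7) = ((18 - (3 + 4)) - 26*27) - 20*(-3 + 20) = ((18 - 1*7) - 702) - 20*17 = ((18 - 7) - 702) - 1*340 = (11 - 702) - 340 = -691 - 340 = -1031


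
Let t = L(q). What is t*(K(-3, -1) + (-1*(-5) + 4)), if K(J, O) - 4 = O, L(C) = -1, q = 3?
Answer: -12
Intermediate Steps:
K(J, O) = 4 + O
t = -1
t*(K(-3, -1) + (-1*(-5) + 4)) = -((4 - 1) + (-1*(-5) + 4)) = -(3 + (5 + 4)) = -(3 + 9) = -1*12 = -12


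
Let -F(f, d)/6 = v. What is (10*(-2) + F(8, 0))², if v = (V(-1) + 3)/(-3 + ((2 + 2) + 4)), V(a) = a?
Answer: 12544/25 ≈ 501.76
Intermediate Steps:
v = ⅖ (v = (-1 + 3)/(-3 + ((2 + 2) + 4)) = 2/(-3 + (4 + 4)) = 2/(-3 + 8) = 2/5 = 2*(⅕) = ⅖ ≈ 0.40000)
F(f, d) = -12/5 (F(f, d) = -6*⅖ = -12/5)
(10*(-2) + F(8, 0))² = (10*(-2) - 12/5)² = (-20 - 12/5)² = (-112/5)² = 12544/25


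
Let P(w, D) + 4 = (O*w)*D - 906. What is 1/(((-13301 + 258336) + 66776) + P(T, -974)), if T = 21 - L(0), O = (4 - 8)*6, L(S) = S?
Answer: 1/801797 ≈ 1.2472e-6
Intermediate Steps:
O = -24 (O = -4*6 = -24)
T = 21 (T = 21 - 1*0 = 21 + 0 = 21)
P(w, D) = -910 - 24*D*w (P(w, D) = -4 + ((-24*w)*D - 906) = -4 + (-24*D*w - 906) = -4 + (-906 - 24*D*w) = -910 - 24*D*w)
1/(((-13301 + 258336) + 66776) + P(T, -974)) = 1/(((-13301 + 258336) + 66776) + (-910 - 24*(-974)*21)) = 1/((245035 + 66776) + (-910 + 490896)) = 1/(311811 + 489986) = 1/801797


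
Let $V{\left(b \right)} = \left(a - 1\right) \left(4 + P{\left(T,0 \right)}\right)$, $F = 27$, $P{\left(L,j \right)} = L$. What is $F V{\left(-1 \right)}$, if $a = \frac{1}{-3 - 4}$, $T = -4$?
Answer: $0$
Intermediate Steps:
$a = - \frac{1}{7}$ ($a = \frac{1}{-7} = - \frac{1}{7} \approx -0.14286$)
$V{\left(b \right)} = 0$ ($V{\left(b \right)} = \left(- \frac{1}{7} - 1\right) \left(4 - 4\right) = \left(- \frac{8}{7}\right) 0 = 0$)
$F V{\left(-1 \right)} = 27 \cdot 0 = 0$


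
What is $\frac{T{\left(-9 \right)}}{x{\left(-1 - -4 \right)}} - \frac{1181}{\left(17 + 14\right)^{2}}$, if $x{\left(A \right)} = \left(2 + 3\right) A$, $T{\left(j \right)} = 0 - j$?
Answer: $- \frac{3022}{4805} \approx -0.62893$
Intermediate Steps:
$T{\left(j \right)} = - j$
$x{\left(A \right)} = 5 A$
$\frac{T{\left(-9 \right)}}{x{\left(-1 - -4 \right)}} - \frac{1181}{\left(17 + 14\right)^{2}} = \frac{\left(-1\right) \left(-9\right)}{5 \left(-1 - -4\right)} - \frac{1181}{\left(17 + 14\right)^{2}} = \frac{9}{5 \left(-1 + 4\right)} - \frac{1181}{31^{2}} = \frac{9}{5 \cdot 3} - \frac{1181}{961} = \frac{9}{15} - \frac{1181}{961} = 9 \cdot \frac{1}{15} - \frac{1181}{961} = \frac{3}{5} - \frac{1181}{961} = - \frac{3022}{4805}$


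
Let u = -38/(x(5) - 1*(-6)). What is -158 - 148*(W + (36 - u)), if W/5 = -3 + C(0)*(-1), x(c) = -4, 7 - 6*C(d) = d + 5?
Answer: -17494/3 ≈ -5831.3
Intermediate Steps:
C(d) = ⅓ - d/6 (C(d) = 7/6 - (d + 5)/6 = 7/6 - (5 + d)/6 = 7/6 + (-⅚ - d/6) = ⅓ - d/6)
W = -50/3 (W = 5*(-3 + (⅓ - ⅙*0)*(-1)) = 5*(-3 + (⅓ + 0)*(-1)) = 5*(-3 + (⅓)*(-1)) = 5*(-3 - ⅓) = 5*(-10/3) = -50/3 ≈ -16.667)
u = -19 (u = -38/(-4 - 1*(-6)) = -38/(-4 + 6) = -38/2 = -38*½ = -19)
-158 - 148*(W + (36 - u)) = -158 - 148*(-50/3 + (36 - 1*(-19))) = -158 - 148*(-50/3 + (36 + 19)) = -158 - 148*(-50/3 + 55) = -158 - 148*115/3 = -158 - 17020/3 = -17494/3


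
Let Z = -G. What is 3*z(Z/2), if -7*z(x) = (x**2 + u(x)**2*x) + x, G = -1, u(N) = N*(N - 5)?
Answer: -45/32 ≈ -1.4063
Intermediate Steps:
u(N) = N*(-5 + N)
Z = 1 (Z = -1*(-1) = 1)
z(x) = -x/7 - x**2/7 - x**3*(-5 + x)**2/7 (z(x) = -((x**2 + (x*(-5 + x))**2*x) + x)/7 = -((x**2 + (x**2*(-5 + x)**2)*x) + x)/7 = -((x**2 + x**3*(-5 + x)**2) + x)/7 = -(x + x**2 + x**3*(-5 + x)**2)/7 = -x/7 - x**2/7 - x**3*(-5 + x)**2/7)
3*z(Z/2) = 3*(-1/2*(1 + 1/2 + (1/2)**2*(-5 + 1/2)**2)/7) = 3*(-1*(1/2)*(1 + 1*(1/2) + (1*(1/2))**2*(-5 + 1*(1/2))**2)/7) = 3*(-1/7*1/2*(1 + 1/2 + (1/2)**2*(-5 + 1/2)**2)) = 3*(-1/7*1/2*(1 + 1/2 + (-9/2)**2/4)) = 3*(-1/7*1/2*(1 + 1/2 + (1/4)*(81/4))) = 3*(-1/7*1/2*(1 + 1/2 + 81/16)) = 3*(-1/7*1/2*105/16) = 3*(-15/32) = -45/32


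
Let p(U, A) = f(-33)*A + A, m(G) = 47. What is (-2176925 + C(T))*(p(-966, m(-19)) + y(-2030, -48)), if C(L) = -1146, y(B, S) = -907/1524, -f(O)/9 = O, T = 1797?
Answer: -46489263626827/1524 ≈ -3.0505e+10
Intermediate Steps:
f(O) = -9*O
y(B, S) = -907/1524 (y(B, S) = -907*1/1524 = -907/1524)
p(U, A) = 298*A (p(U, A) = (-9*(-33))*A + A = 297*A + A = 298*A)
(-2176925 + C(T))*(p(-966, m(-19)) + y(-2030, -48)) = (-2176925 - 1146)*(298*47 - 907/1524) = -2178071*(14006 - 907/1524) = -2178071*21344237/1524 = -46489263626827/1524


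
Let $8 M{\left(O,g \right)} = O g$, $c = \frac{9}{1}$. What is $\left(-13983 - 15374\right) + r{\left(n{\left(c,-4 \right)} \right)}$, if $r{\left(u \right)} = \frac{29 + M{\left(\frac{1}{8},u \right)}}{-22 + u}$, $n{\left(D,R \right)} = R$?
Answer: $- \frac{12212975}{416} \approx -29358.0$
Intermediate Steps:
$c = 9$ ($c = 9 \cdot 1 = 9$)
$M{\left(O,g \right)} = \frac{O g}{8}$
$r{\left(u \right)} = \frac{29 + \frac{u}{64}}{-22 + u}$ ($r{\left(u \right)} = \frac{29 + \frac{u}{8 \cdot 8}}{-22 + u} = \frac{29 + \frac{1}{8} \cdot \frac{1}{8} u}{-22 + u} = \frac{29 + \frac{u}{64}}{-22 + u}$)
$\left(-13983 - 15374\right) + r{\left(n{\left(c,-4 \right)} \right)} = \left(-13983 - 15374\right) + \frac{1856 - 4}{64 \left(-22 - 4\right)} = -29357 + \frac{1}{64} \frac{1}{-26} \cdot 1852 = -29357 + \frac{1}{64} \left(- \frac{1}{26}\right) 1852 = -29357 - \frac{463}{416} = - \frac{12212975}{416}$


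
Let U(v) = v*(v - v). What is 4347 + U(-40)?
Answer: 4347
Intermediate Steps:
U(v) = 0 (U(v) = v*0 = 0)
4347 + U(-40) = 4347 + 0 = 4347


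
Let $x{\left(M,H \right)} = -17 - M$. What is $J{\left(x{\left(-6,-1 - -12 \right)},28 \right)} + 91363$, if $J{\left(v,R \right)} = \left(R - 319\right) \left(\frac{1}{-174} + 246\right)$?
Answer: $\frac{1147163}{58} \approx 19779.0$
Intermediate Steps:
$J{\left(v,R \right)} = - \frac{470833}{6} + \frac{42803 R}{174}$ ($J{\left(v,R \right)} = \left(-319 + R\right) \left(- \frac{1}{174} + 246\right) = \left(-319 + R\right) \frac{42803}{174} = - \frac{470833}{6} + \frac{42803 R}{174}$)
$J{\left(x{\left(-6,-1 - -12 \right)},28 \right)} + 91363 = \left(- \frac{470833}{6} + \frac{42803}{174} \cdot 28\right) + 91363 = \left(- \frac{470833}{6} + \frac{599242}{87}\right) + 91363 = - \frac{4151891}{58} + 91363 = \frac{1147163}{58}$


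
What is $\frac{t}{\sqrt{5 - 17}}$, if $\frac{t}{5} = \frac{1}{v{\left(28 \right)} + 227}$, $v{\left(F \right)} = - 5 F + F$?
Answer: $- \frac{i \sqrt{3}}{138} \approx - 0.012551 i$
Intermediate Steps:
$v{\left(F \right)} = - 4 F$
$t = \frac{1}{23}$ ($t = \frac{5}{\left(-4\right) 28 + 227} = \frac{5}{-112 + 227} = \frac{5}{115} = 5 \cdot \frac{1}{115} = \frac{1}{23} \approx 0.043478$)
$\frac{t}{\sqrt{5 - 17}} = \frac{1}{23 \sqrt{5 - 17}} = \frac{1}{23 \sqrt{-12}} = \frac{1}{23 \cdot 2 i \sqrt{3}} = \frac{\left(- \frac{1}{6}\right) i \sqrt{3}}{23} = - \frac{i \sqrt{3}}{138}$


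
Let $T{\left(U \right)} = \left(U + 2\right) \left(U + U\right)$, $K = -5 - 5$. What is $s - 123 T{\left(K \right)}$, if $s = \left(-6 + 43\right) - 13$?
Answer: $-19656$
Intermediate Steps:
$K = -10$ ($K = -5 - 5 = -10$)
$T{\left(U \right)} = 2 U \left(2 + U\right)$ ($T{\left(U \right)} = \left(2 + U\right) 2 U = 2 U \left(2 + U\right)$)
$s = 24$ ($s = 37 - 13 = 24$)
$s - 123 T{\left(K \right)} = 24 - 123 \cdot 2 \left(-10\right) \left(2 - 10\right) = 24 - 123 \cdot 2 \left(-10\right) \left(-8\right) = 24 - 19680 = -19656$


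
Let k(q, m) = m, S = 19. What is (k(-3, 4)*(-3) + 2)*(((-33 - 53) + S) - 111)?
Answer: 1780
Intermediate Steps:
(k(-3, 4)*(-3) + 2)*(((-33 - 53) + S) - 111) = (4*(-3) + 2)*(((-33 - 53) + 19) - 111) = (-12 + 2)*((-86 + 19) - 111) = -10*(-67 - 111) = -10*(-178) = 1780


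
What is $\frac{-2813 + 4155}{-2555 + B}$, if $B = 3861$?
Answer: $\frac{671}{653} \approx 1.0276$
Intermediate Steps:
$\frac{-2813 + 4155}{-2555 + B} = \frac{-2813 + 4155}{-2555 + 3861} = \frac{1342}{1306} = 1342 \cdot \frac{1}{1306} = \frac{671}{653}$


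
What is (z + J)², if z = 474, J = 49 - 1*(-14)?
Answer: 288369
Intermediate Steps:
J = 63 (J = 49 + 14 = 63)
(z + J)² = (474 + 63)² = 537² = 288369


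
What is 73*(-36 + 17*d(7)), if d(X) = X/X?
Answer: -1387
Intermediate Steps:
d(X) = 1
73*(-36 + 17*d(7)) = 73*(-36 + 17*1) = 73*(-36 + 17) = 73*(-19) = -1387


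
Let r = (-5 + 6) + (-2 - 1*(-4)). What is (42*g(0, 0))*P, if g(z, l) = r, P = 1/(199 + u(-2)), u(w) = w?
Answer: 126/197 ≈ 0.63959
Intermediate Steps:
P = 1/197 (P = 1/(199 - 2) = 1/197 ≈ 0.0050761)
r = 3 (r = 1 + (-2 + 4) = 1 + 2 = 3)
g(z, l) = 3
(42*g(0, 0))*P = (42*3)*(1/197) = 126*(1/197) = 126/197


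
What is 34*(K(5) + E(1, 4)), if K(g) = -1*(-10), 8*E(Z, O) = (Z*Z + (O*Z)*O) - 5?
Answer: 391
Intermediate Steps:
E(Z, O) = -5/8 + Z²/8 + Z*O²/8 (E(Z, O) = ((Z*Z + (O*Z)*O) - 5)/8 = ((Z² + Z*O²) - 5)/8 = (-5 + Z² + Z*O²)/8 = -5/8 + Z²/8 + Z*O²/8)
K(g) = 10
34*(K(5) + E(1, 4)) = 34*(10 + (-5/8 + (⅛)*1² + (⅛)*1*4²)) = 34*(10 + (-5/8 + (⅛)*1 + (⅛)*1*16)) = 34*(10 + (-5/8 + ⅛ + 2)) = 34*(10 + 3/2) = 34*(23/2) = 391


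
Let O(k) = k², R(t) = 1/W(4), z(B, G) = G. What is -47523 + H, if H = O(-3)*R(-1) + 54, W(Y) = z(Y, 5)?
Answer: -237336/5 ≈ -47467.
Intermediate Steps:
W(Y) = 5
R(t) = ⅕ (R(t) = 1/5 = ⅕)
H = 279/5 (H = (-3)²*(⅕) + 54 = 9*(⅕) + 54 = 9/5 + 54 = 279/5 ≈ 55.800)
-47523 + H = -47523 + 279/5 = -237336/5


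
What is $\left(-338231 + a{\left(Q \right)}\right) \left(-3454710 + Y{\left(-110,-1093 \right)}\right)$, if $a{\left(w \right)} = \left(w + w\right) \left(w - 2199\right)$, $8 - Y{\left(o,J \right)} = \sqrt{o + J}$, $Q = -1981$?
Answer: $-56045385262158 - 16222929 i \sqrt{1203} \approx -5.6045 \cdot 10^{13} - 5.6268 \cdot 10^{8} i$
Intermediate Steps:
$Y{\left(o,J \right)} = 8 - \sqrt{J + o}$ ($Y{\left(o,J \right)} = 8 - \sqrt{o + J} = 8 - \sqrt{J + o}$)
$a{\left(w \right)} = 2 w \left(-2199 + w\right)$
$\left(-338231 + a{\left(Q \right)}\right) \left(-3454710 + Y{\left(-110,-1093 \right)}\right) = \left(-338231 + 2 \left(-1981\right) \left(-2199 - 1981\right)\right) \left(-3454710 + \left(8 - \sqrt{-1093 - 110}\right)\right) = \left(-338231 + 2 \left(-1981\right) \left(-4180\right)\right) \left(-3454710 + \left(8 - \sqrt{-1203}\right)\right) = \left(-338231 + 16561160\right) \left(-3454710 + \left(8 - i \sqrt{1203}\right)\right) = 16222929 \left(-3454710 + \left(8 - i \sqrt{1203}\right)\right) = 16222929 \left(-3454702 - i \sqrt{1203}\right) = -56045385262158 - 16222929 i \sqrt{1203}$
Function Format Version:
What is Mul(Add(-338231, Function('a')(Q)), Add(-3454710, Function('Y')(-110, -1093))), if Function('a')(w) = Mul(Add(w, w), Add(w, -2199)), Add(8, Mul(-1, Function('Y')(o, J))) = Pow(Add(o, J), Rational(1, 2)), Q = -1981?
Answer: Add(-56045385262158, Mul(-16222929, I, Pow(1203, Rational(1, 2)))) ≈ Add(-5.6045e+13, Mul(-5.6268e+8, I))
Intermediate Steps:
Function('Y')(o, J) = Add(8, Mul(-1, Pow(Add(J, o), Rational(1, 2)))) (Function('Y')(o, J) = Add(8, Mul(-1, Pow(Add(o, J), Rational(1, 2)))) = Add(8, Mul(-1, Pow(Add(J, o), Rational(1, 2)))))
Function('a')(w) = Mul(2, w, Add(-2199, w)) (Function('a')(w) = Mul(Mul(2, w), Add(-2199, w)) = Mul(2, w, Add(-2199, w)))
Mul(Add(-338231, Function('a')(Q)), Add(-3454710, Function('Y')(-110, -1093))) = Mul(Add(-338231, Mul(2, -1981, Add(-2199, -1981))), Add(-3454710, Add(8, Mul(-1, Pow(Add(-1093, -110), Rational(1, 2)))))) = Mul(Add(-338231, Mul(2, -1981, -4180)), Add(-3454710, Add(8, Mul(-1, Pow(-1203, Rational(1, 2)))))) = Mul(Add(-338231, 16561160), Add(-3454710, Add(8, Mul(-1, Mul(I, Pow(1203, Rational(1, 2))))))) = Mul(16222929, Add(-3454710, Add(8, Mul(-1, I, Pow(1203, Rational(1, 2)))))) = Mul(16222929, Add(-3454702, Mul(-1, I, Pow(1203, Rational(1, 2))))) = Add(-56045385262158, Mul(-16222929, I, Pow(1203, Rational(1, 2))))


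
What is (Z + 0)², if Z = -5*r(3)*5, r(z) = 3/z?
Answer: 625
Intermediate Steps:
Z = -25 (Z = -15/3*5 = -5*1*5 = -5*5 = -25)
(Z + 0)² = (-25 + 0)² = (-25)² = 625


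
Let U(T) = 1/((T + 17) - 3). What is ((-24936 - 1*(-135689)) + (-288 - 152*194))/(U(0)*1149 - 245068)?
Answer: -87206/263831 ≈ -0.33054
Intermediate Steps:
U(T) = 1/(14 + T) (U(T) = 1/((17 + T) - 3) = 1/(14 + T))
((-24936 - 1*(-135689)) + (-288 - 152*194))/(U(0)*1149 - 245068) = ((-24936 - 1*(-135689)) + (-288 - 152*194))/(1149/(14 + 0) - 245068) = ((-24936 + 135689) + (-288 - 29488))/(1149/14 - 245068) = (110753 - 29776)/((1/14)*1149 - 245068) = 80977/(1149/14 - 245068) = 80977/(-3429803/14) = 80977*(-14/3429803) = -87206/263831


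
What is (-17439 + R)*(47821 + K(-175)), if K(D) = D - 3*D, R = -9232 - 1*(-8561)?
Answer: -872376810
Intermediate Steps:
R = -671 (R = -9232 + 8561 = -671)
K(D) = -2*D
(-17439 + R)*(47821 + K(-175)) = (-17439 - 671)*(47821 - 2*(-175)) = -18110*(47821 + 350) = -18110*48171 = -872376810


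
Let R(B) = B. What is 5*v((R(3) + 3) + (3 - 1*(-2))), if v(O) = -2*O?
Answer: -110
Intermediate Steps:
5*v((R(3) + 3) + (3 - 1*(-2))) = 5*(-2*((3 + 3) + (3 - 1*(-2)))) = 5*(-2*(6 + (3 + 2))) = 5*(-2*(6 + 5)) = 5*(-2*11) = 5*(-22) = -110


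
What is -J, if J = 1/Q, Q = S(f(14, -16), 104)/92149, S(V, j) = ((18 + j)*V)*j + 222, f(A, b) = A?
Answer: -92149/177854 ≈ -0.51812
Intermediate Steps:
S(V, j) = 222 + V*j*(18 + j) (S(V, j) = (V*(18 + j))*j + 222 = V*j*(18 + j) + 222 = 222 + V*j*(18 + j))
Q = 177854/92149 (Q = (222 + 14*104² + 18*14*104)/92149 = (222 + 14*10816 + 26208)*(1/92149) = (222 + 151424 + 26208)*(1/92149) = 177854*(1/92149) = 177854/92149 ≈ 1.9301)
J = 92149/177854 (J = 1/(177854/92149) = 92149/177854 ≈ 0.51812)
-J = -1*92149/177854 = -92149/177854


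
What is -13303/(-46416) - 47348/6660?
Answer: -175758899/25760880 ≈ -6.8227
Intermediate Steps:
-13303/(-46416) - 47348/6660 = -13303*(-1/46416) - 47348*1/6660 = 13303/46416 - 11837/1665 = -175758899/25760880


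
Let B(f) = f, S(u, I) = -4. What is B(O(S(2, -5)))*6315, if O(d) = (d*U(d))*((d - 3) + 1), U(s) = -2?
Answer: -303120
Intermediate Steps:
O(d) = -2*d*(-2 + d) (O(d) = (d*(-2))*((d - 3) + 1) = (-2*d)*((-3 + d) + 1) = (-2*d)*(-2 + d) = -2*d*(-2 + d))
B(O(S(2, -5)))*6315 = (2*(-4)*(2 - 1*(-4)))*6315 = (2*(-4)*(2 + 4))*6315 = (2*(-4)*6)*6315 = -48*6315 = -303120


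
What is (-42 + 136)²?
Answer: 8836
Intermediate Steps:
(-42 + 136)² = 94² = 8836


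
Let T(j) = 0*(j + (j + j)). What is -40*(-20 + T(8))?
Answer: 800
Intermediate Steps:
T(j) = 0 (T(j) = 0*(j + 2*j) = 0*(3*j) = 0)
-40*(-20 + T(8)) = -40*(-20 + 0) = -40*(-20) = 800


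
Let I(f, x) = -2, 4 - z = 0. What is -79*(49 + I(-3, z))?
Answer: -3713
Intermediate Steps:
z = 4 (z = 4 - 1*0 = 4 + 0 = 4)
-79*(49 + I(-3, z)) = -79*(49 - 2) = -79*47 = -3713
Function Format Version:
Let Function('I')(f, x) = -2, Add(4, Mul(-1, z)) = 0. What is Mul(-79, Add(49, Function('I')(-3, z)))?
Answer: -3713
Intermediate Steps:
z = 4 (z = Add(4, Mul(-1, 0)) = Add(4, 0) = 4)
Mul(-79, Add(49, Function('I')(-3, z))) = Mul(-79, Add(49, -2)) = Mul(-79, 47) = -3713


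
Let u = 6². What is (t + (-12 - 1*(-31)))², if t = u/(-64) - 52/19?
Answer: 22781529/92416 ≈ 246.51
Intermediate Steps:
u = 36
t = -1003/304 (t = 36/(-64) - 52/19 = 36*(-1/64) - 52*1/19 = -9/16 - 52/19 = -1003/304 ≈ -3.2993)
(t + (-12 - 1*(-31)))² = (-1003/304 + (-12 - 1*(-31)))² = (-1003/304 + (-12 + 31))² = (-1003/304 + 19)² = (4773/304)² = 22781529/92416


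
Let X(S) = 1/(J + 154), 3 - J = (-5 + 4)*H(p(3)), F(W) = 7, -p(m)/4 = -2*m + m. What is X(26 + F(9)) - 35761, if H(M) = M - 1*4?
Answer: -5900564/165 ≈ -35761.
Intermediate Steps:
p(m) = 4*m (p(m) = -4*(-2*m + m) = -(-4)*m = 4*m)
H(M) = -4 + M (H(M) = M - 4 = -4 + M)
J = 11 (J = 3 - (-5 + 4)*(-4 + 4*3) = 3 - (-1)*(-4 + 12) = 3 - (-1)*8 = 3 - 1*(-8) = 3 + 8 = 11)
X(S) = 1/165 (X(S) = 1/(11 + 154) = 1/165)
X(26 + F(9)) - 35761 = 1/165 - 35761 = -5900564/165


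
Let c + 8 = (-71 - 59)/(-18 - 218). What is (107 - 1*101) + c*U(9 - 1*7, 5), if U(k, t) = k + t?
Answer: -5445/118 ≈ -46.144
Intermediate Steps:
c = -879/118 (c = -8 + (-71 - 59)/(-18 - 218) = -8 - 130/(-236) = -8 - 130*(-1/236) = -8 + 65/118 = -879/118 ≈ -7.4492)
(107 - 1*101) + c*U(9 - 1*7, 5) = (107 - 1*101) - 879*((9 - 1*7) + 5)/118 = (107 - 101) - 879*((9 - 7) + 5)/118 = 6 - 879*(2 + 5)/118 = 6 - 879/118*7 = 6 - 6153/118 = -5445/118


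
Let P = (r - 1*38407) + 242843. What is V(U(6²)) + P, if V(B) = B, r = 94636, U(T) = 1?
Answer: 299073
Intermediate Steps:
P = 299072 (P = (94636 - 1*38407) + 242843 = (94636 - 38407) + 242843 = 56229 + 242843 = 299072)
V(U(6²)) + P = 1 + 299072 = 299073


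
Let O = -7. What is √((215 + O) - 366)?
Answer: I*√158 ≈ 12.57*I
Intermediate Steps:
√((215 + O) - 366) = √((215 - 7) - 366) = √(208 - 366) = √(-158) = I*√158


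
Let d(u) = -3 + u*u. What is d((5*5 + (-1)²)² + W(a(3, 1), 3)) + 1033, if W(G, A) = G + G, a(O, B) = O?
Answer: 466154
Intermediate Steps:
W(G, A) = 2*G
d(u) = -3 + u²
d((5*5 + (-1)²)² + W(a(3, 1), 3)) + 1033 = (-3 + ((5*5 + (-1)²)² + 2*3)²) + 1033 = (-3 + ((25 + 1)² + 6)²) + 1033 = (-3 + (26² + 6)²) + 1033 = (-3 + (676 + 6)²) + 1033 = (-3 + 682²) + 1033 = (-3 + 465124) + 1033 = 465121 + 1033 = 466154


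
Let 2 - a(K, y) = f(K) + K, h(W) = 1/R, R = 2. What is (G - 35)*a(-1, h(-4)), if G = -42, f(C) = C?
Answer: -308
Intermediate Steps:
h(W) = 1/2
a(K, y) = 2 - 2*K (a(K, y) = 2 - (K + K) = 2 - 2*K)
(G - 35)*a(-1, h(-4)) = (-42 - 35)*(2 - 2*(-1)) = -77*(2 + 2) = -77*4 = -308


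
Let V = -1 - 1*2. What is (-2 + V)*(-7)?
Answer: 35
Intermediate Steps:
V = -3 (V = -1 - 2 = -3)
(-2 + V)*(-7) = (-2 - 3)*(-7) = -5*(-7) = 35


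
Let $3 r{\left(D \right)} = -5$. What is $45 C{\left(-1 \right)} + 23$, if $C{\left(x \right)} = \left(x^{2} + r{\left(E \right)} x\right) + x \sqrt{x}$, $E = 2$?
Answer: $143 - 45 i \approx 143.0 - 45.0 i$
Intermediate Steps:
$r{\left(D \right)} = - \frac{5}{3}$ ($r{\left(D \right)} = \frac{1}{3} \left(-5\right) = - \frac{5}{3}$)
$C{\left(x \right)} = x^{2} + x^{\frac{3}{2}} - \frac{5 x}{3}$ ($C{\left(x \right)} = \left(x^{2} - \frac{5 x}{3}\right) + x \sqrt{x} = \left(x^{2} - \frac{5 x}{3}\right) + x^{\frac{3}{2}} = x^{2} + x^{\frac{3}{2}} - \frac{5 x}{3}$)
$45 C{\left(-1 \right)} + 23 = 45 \left(\left(-1\right)^{2} + \left(-1\right)^{\frac{3}{2}} - - \frac{5}{3}\right) + 23 = 45 \left(1 - i + \frac{5}{3}\right) + 23 = 45 \left(\frac{8}{3} - i\right) + 23 = \left(120 - 45 i\right) + 23 = 143 - 45 i$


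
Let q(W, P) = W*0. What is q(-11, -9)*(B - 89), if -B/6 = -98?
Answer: 0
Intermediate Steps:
q(W, P) = 0
B = 588 (B = -6*(-98) = 588)
q(-11, -9)*(B - 89) = 0*(588 - 89) = 0*499 = 0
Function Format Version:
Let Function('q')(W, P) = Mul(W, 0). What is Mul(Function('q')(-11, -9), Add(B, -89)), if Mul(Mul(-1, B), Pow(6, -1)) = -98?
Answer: 0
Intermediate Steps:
Function('q')(W, P) = 0
B = 588 (B = Mul(-6, -98) = 588)
Mul(Function('q')(-11, -9), Add(B, -89)) = Mul(0, Add(588, -89)) = Mul(0, 499) = 0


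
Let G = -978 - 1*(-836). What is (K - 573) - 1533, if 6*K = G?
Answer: -6389/3 ≈ -2129.7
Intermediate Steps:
G = -142 (G = -978 + 836 = -142)
K = -71/3 (K = (⅙)*(-142) = -71/3 ≈ -23.667)
(K - 573) - 1533 = (-71/3 - 573) - 1533 = -1790/3 - 1533 = -6389/3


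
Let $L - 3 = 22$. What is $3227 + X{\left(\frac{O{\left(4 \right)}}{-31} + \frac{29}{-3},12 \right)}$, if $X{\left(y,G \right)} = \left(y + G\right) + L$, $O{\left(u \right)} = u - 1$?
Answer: $\frac{302644}{93} \approx 3254.2$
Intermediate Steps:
$O{\left(u \right)} = -1 + u$ ($O{\left(u \right)} = u - 1 = -1 + u$)
$L = 25$ ($L = 3 + 22 = 25$)
$X{\left(y,G \right)} = 25 + G + y$ ($X{\left(y,G \right)} = \left(y + G\right) + 25 = \left(G + y\right) + 25 = 25 + G + y$)
$3227 + X{\left(\frac{O{\left(4 \right)}}{-31} + \frac{29}{-3},12 \right)} = 3227 + \left(25 + 12 + \left(\frac{-1 + 4}{-31} + \frac{29}{-3}\right)\right) = 3227 + \left(25 + 12 + \left(3 \left(- \frac{1}{31}\right) + 29 \left(- \frac{1}{3}\right)\right)\right) = 3227 + \left(25 + 12 - \frac{908}{93}\right) = 3227 + \frac{2533}{93} = \frac{302644}{93}$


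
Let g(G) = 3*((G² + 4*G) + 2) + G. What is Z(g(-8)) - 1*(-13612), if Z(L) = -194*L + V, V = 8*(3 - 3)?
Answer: -4624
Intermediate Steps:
V = 0 (V = 8*0 = 0)
g(G) = 6 + 3*G² + 13*G (g(G) = 3*(2 + G² + 4*G) + G = (6 + 3*G² + 12*G) + G = 6 + 3*G² + 13*G)
Z(L) = -194*L (Z(L) = -194*L + 0 = -194*L)
Z(g(-8)) - 1*(-13612) = -194*(6 + 3*(-8)² + 13*(-8)) - 1*(-13612) = -194*(6 + 3*64 - 104) + 13612 = -194*(6 + 192 - 104) + 13612 = -194*94 + 13612 = -18236 + 13612 = -4624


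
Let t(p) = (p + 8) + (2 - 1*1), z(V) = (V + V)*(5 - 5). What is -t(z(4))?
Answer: -9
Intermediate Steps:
z(V) = 0 (z(V) = (2*V)*0 = 0)
t(p) = 9 + p (t(p) = (8 + p) + (2 - 1) = (8 + p) + 1 = 9 + p)
-t(z(4)) = -(9 + 0) = -1*9 = -9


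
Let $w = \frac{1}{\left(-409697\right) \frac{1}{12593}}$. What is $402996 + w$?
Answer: $\frac{165106239619}{409697} \approx 4.03 \cdot 10^{5}$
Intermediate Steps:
$w = - \frac{12593}{409697}$ ($w = \frac{1}{\left(-409697\right) \frac{1}{12593}} = \frac{1}{- \frac{409697}{12593}} = - \frac{12593}{409697} \approx -0.030737$)
$402996 + w = 402996 - \frac{12593}{409697} = \frac{165106239619}{409697}$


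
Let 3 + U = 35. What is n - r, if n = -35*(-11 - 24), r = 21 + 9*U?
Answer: 916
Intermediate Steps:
U = 32 (U = -3 + 35 = 32)
r = 309 (r = 21 + 9*32 = 21 + 288 = 309)
n = 1225 (n = -35*(-35) = 1225)
n - r = 1225 - 1*309 = 1225 - 309 = 916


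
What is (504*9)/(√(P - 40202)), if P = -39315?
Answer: -4536*I*√79517/79517 ≈ -16.086*I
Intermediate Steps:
(504*9)/(√(P - 40202)) = (504*9)/(√(-39315 - 40202)) = 4536/(√(-79517)) = 4536/((I*√79517)) = 4536*(-I*√79517/79517) = -4536*I*√79517/79517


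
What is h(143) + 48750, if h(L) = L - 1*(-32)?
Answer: 48925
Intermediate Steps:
h(L) = 32 + L (h(L) = L + 32 = 32 + L)
h(143) + 48750 = (32 + 143) + 48750 = 175 + 48750 = 48925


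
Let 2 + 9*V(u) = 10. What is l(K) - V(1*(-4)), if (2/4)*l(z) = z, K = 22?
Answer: 388/9 ≈ 43.111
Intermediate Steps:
V(u) = 8/9 (V(u) = -2/9 + (⅑)*10 = -2/9 + 10/9 = 8/9)
l(z) = 2*z
l(K) - V(1*(-4)) = 2*22 - 1*8/9 = 44 - 8/9 = 388/9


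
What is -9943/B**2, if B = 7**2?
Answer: -9943/2401 ≈ -4.1412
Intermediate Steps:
B = 49
-9943/B**2 = -9943/(49**2) = -9943/2401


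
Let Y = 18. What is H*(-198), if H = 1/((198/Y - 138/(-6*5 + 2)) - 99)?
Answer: 2772/1163 ≈ 2.3835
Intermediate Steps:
H = -14/1163 (H = 1/((198/18 - 138/(-6*5 + 2)) - 99) = 1/((198*(1/18) - 138/(-30 + 2)) - 99) = 1/((11 - 138/(-28)) - 99) = 1/((11 - 138*(-1/28)) - 99) = 1/((11 + 69/14) - 99) = 1/(223/14 - 99) = 1/(-1163/14) = -14/1163 ≈ -0.012038)
H*(-198) = -14/1163*(-198) = 2772/1163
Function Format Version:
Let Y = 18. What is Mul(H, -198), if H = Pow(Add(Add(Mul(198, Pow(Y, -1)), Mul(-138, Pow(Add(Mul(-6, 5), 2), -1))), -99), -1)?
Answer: Rational(2772, 1163) ≈ 2.3835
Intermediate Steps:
H = Rational(-14, 1163) (H = Pow(Add(Add(Mul(198, Pow(18, -1)), Mul(-138, Pow(Add(Mul(-6, 5), 2), -1))), -99), -1) = Pow(Add(Add(Mul(198, Rational(1, 18)), Mul(-138, Pow(Add(-30, 2), -1))), -99), -1) = Pow(Add(Add(11, Mul(-138, Pow(-28, -1))), -99), -1) = Pow(Add(Add(11, Mul(-138, Rational(-1, 28))), -99), -1) = Pow(Add(Add(11, Rational(69, 14)), -99), -1) = Pow(Add(Rational(223, 14), -99), -1) = Pow(Rational(-1163, 14), -1) = Rational(-14, 1163) ≈ -0.012038)
Mul(H, -198) = Mul(Rational(-14, 1163), -198) = Rational(2772, 1163)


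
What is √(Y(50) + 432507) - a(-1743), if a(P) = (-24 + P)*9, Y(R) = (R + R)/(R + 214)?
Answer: 15903 + √1884002142/66 ≈ 16561.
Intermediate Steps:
Y(R) = 2*R/(214 + R) (Y(R) = (2*R)/(214 + R) = 2*R/(214 + R))
a(P) = -216 + 9*P
√(Y(50) + 432507) - a(-1743) = √(2*50/(214 + 50) + 432507) - (-216 + 9*(-1743)) = √(2*50/264 + 432507) - (-216 - 15687) = √(2*50*(1/264) + 432507) - 1*(-15903) = √(25/66 + 432507) + 15903 = √(28545487/66) + 15903 = √1884002142/66 + 15903 = 15903 + √1884002142/66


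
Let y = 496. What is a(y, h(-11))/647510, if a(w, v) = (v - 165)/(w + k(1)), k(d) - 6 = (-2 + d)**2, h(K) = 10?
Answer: -31/65139506 ≈ -4.7590e-7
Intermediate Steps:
k(d) = 6 + (-2 + d)**2
a(w, v) = (-165 + v)/(7 + w) (a(w, v) = (v - 165)/(w + (6 + (-2 + 1)**2)) = (-165 + v)/(w + (6 + (-1)**2)) = (-165 + v)/(w + (6 + 1)) = (-165 + v)/(w + 7) = (-165 + v)/(7 + w))
a(y, h(-11))/647510 = ((-165 + 10)/(7 + 496))/647510 = (-155/503)*(1/647510) = ((1/503)*(-155))*(1/647510) = -155/503*1/647510 = -31/65139506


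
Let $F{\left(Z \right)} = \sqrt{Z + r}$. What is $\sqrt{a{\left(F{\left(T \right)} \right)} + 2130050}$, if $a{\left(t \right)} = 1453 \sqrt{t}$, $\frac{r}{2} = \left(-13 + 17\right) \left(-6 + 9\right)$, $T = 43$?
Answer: $\sqrt{2130050 + 1453 \sqrt[4]{67}} \approx 1460.9$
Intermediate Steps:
$r = 24$ ($r = 2 \left(-13 + 17\right) \left(-6 + 9\right) = 2 \cdot 4 \cdot 3 = 2 \cdot 12 = 24$)
$F{\left(Z \right)} = \sqrt{24 + Z}$ ($F{\left(Z \right)} = \sqrt{Z + 24} = \sqrt{24 + Z}$)
$\sqrt{a{\left(F{\left(T \right)} \right)} + 2130050} = \sqrt{1453 \sqrt{\sqrt{24 + 43}} + 2130050} = \sqrt{1453 \sqrt{\sqrt{67}} + 2130050} = \sqrt{1453 \sqrt[4]{67} + 2130050} = \sqrt{2130050 + 1453 \sqrt[4]{67}}$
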